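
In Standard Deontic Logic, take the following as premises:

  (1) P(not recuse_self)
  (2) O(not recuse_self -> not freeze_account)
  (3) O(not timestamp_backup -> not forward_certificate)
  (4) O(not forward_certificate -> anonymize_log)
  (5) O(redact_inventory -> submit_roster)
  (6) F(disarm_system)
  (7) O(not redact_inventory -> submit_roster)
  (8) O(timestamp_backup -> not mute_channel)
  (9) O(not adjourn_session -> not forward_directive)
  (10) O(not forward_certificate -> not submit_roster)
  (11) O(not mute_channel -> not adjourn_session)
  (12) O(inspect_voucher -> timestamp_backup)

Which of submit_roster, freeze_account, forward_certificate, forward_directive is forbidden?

forward_directive

Premises 7 and 5 cover both cases: O(not redact_inventory -> submit_roster) and O(redact_inventory -> submit_roster). Since not redact_inventory ∨ redact_inventory is a tautology, O(submit_roster) follows.
The contrapositive of premise 10 (O(not forward_certificate -> not submit_roster)) is O(submit_roster -> forward_certificate), and O(submit_roster) is already established, so O(forward_certificate).
Premise 3 is O(not timestamp_backup -> not forward_certificate); contrapositively O(forward_certificate -> timestamp_backup). Since O(forward_certificate) holds, K gives O(timestamp_backup).
From O(timestamp_backup) and premise 8, O(timestamp_backup -> not mute_channel), we obtain O(not mute_channel).
Premise 11 is O(not mute_channel -> not adjourn_session); since O(not mute_channel), deontic closure gives O(not adjourn_session).
With premise 9, O(not adjourn_session -> not forward_directive), the K-axiom yields O(not forward_directive).
So O(not forward_directive) holds, i.e. forward_directive is forbidden. None of the other listed options is forbidden under the premises.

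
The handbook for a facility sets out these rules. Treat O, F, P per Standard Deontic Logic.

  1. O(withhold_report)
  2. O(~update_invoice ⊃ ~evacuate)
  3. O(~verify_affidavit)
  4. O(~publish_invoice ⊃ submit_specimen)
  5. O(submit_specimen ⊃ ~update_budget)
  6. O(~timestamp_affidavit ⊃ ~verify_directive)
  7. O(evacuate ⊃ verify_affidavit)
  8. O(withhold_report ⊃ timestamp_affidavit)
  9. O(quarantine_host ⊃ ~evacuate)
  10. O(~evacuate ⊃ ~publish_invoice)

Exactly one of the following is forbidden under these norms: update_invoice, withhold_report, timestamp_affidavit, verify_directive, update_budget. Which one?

Premise 3 gives O(~verify_affidavit).
The contrapositive of premise 7 (O(evacuate ⊃ verify_affidavit)) is O(~verify_affidavit ⊃ ~evacuate), and O(~verify_affidavit) is already established, so O(~evacuate).
From O(~evacuate) and premise 10, O(~evacuate ⊃ ~publish_invoice), we obtain O(~publish_invoice).
Premise 4 is O(~publish_invoice ⊃ submit_specimen); since O(~publish_invoice), deontic closure gives O(submit_specimen).
With premise 5, O(submit_specimen ⊃ ~update_budget), the K-axiom yields O(~update_budget).
So O(~update_budget) holds, i.e. update_budget is forbidden. None of the other listed options is forbidden under the premises.

update_budget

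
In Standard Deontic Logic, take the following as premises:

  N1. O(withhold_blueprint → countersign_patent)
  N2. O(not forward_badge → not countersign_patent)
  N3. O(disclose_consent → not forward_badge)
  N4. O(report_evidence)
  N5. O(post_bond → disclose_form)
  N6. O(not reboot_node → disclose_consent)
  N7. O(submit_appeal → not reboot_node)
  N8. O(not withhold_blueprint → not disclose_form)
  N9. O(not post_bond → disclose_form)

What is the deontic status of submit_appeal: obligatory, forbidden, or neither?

Forbidden

Premises 5 and 9 are O(post_bond → disclose_form) and O(not post_bond → disclose_form); every ideal world satisfies post_bond or not post_bond, so in either case disclose_form holds — hence O(disclose_form).
Premise 8 is O(not withhold_blueprint → not disclose_form); contrapositively O(disclose_form → withhold_blueprint). Since O(disclose_form) holds, K gives O(withhold_blueprint).
From O(withhold_blueprint) and premise 1, O(withhold_blueprint → countersign_patent), we obtain O(countersign_patent).
The contrapositive of premise 2 (O(not forward_badge → not countersign_patent)) is O(countersign_patent → forward_badge), and O(countersign_patent) is already established, so O(forward_badge).
The contrapositive of premise 3 (O(disclose_consent → not forward_badge)) is O(forward_badge → not disclose_consent), and O(forward_badge) is already established, so O(not disclose_consent).
Premise 6, O(not reboot_node → disclose_consent), contraposes to O(not disclose_consent → reboot_node); with O(not disclose_consent) we get O(reboot_node).
Premise 7, O(submit_appeal → not reboot_node), contraposes to O(reboot_node → not submit_appeal); with O(reboot_node) we get O(not submit_appeal).
Premise 4 does not contribute to this derivation.
Thus O(not submit_appeal), which is F(submit_appeal): submit_appeal is forbidden.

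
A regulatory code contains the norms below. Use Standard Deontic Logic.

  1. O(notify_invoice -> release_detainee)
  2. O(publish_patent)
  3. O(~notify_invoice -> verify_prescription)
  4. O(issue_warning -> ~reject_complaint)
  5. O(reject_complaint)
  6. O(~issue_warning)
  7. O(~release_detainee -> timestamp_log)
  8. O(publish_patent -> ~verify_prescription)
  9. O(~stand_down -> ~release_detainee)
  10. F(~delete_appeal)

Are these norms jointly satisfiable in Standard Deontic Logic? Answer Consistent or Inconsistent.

Premise 4 is O(issue_warning -> ~reject_complaint), but O(issue_warning) is not derivable from the premises, so it does not yield O(~reject_complaint).
So O(~reject_complaint) is not derivable, and the apparent clash with O(reject_complaint) does not arise.
A world satisfying every obligation exists (e.g. delete_appeal=true, issue_warning=false, notify_invoice=true, publish_patent=true, reject_complaint=true, release_detainee=true, stand_down=true, timestamp_log=false, verify_prescription=false); no atom is both obligatory and forbidden, so the set is consistent.

Consistent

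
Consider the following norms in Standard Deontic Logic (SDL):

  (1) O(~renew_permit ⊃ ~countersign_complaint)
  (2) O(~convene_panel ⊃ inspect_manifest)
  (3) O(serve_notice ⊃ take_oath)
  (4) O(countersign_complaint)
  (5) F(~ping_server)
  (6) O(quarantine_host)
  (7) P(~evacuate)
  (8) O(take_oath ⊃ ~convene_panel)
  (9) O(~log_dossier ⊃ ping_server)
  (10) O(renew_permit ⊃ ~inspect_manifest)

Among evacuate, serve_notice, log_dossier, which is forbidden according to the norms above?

serve_notice

Premise 4 gives O(countersign_complaint).
The contrapositive of premise 1 (O(~renew_permit ⊃ ~countersign_complaint)) is O(countersign_complaint ⊃ renew_permit), and O(countersign_complaint) is already established, so O(renew_permit).
With premise 10, O(renew_permit ⊃ ~inspect_manifest), the K-axiom yields O(~inspect_manifest).
Premise 2 is O(~convene_panel ⊃ inspect_manifest); contrapositively O(~inspect_manifest ⊃ convene_panel). Since O(~inspect_manifest) holds, K gives O(convene_panel).
Premise 8 is O(take_oath ⊃ ~convene_panel); contrapositively O(convene_panel ⊃ ~take_oath). Since O(convene_panel) holds, K gives O(~take_oath).
The contrapositive of premise 3 (O(serve_notice ⊃ take_oath)) is O(~take_oath ⊃ ~serve_notice), and O(~take_oath) is already established, so O(~serve_notice).
So O(~serve_notice) holds, i.e. serve_notice is forbidden. None of the other listed options is forbidden under the premises.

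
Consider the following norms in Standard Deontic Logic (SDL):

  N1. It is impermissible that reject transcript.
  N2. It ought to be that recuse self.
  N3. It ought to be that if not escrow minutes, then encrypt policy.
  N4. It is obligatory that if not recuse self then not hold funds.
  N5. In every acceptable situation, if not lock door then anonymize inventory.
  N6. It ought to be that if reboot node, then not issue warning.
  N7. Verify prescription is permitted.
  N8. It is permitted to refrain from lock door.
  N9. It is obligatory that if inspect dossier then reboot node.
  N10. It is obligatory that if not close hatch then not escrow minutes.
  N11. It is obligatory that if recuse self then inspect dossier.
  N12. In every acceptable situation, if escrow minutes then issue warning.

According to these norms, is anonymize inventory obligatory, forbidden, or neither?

Neither

Premise 5 is O(¬lock_door → anonymize_inventory), but O(¬lock_door) is not derivable from the premises (the permission P(¬lock_door) asserts only ¬O(lock_door), not O(¬lock_door)), so it does not yield O(anonymize_inventory).
No premise or chain of K-axiom applications forces O(anonymize_inventory), and none forces O(¬anonymize_inventory). So anonymize_inventory is neither obligatory nor forbidden under these norms.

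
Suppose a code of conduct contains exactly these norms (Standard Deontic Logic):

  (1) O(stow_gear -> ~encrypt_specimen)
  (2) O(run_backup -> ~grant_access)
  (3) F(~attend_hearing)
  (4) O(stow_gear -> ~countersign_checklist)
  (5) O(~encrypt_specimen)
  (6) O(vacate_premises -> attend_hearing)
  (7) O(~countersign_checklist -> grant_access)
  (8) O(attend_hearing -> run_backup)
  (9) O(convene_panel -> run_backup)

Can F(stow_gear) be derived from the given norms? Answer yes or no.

Premise 3, F(~attend_hearing), is equivalent to O(attend_hearing).
Applying K to premise 8 (O(attend_hearing -> run_backup)) and O(attend_hearing) yields O(run_backup).
Applying K to premise 2 (O(run_backup -> ~grant_access)) and O(run_backup) yields O(~grant_access).
Premise 7 is O(~countersign_checklist -> grant_access); contrapositively O(~grant_access -> countersign_checklist). Since O(~grant_access) holds, K gives O(countersign_checklist).
Premise 4, O(stow_gear -> ~countersign_checklist), contraposes to O(countersign_checklist -> ~stow_gear); with O(countersign_checklist) we get O(~stow_gear).
Premises 1, 5, 6, 9 do not contribute to this derivation.
So O(~stow_gear) holds, i.e. F(stow_gear). The claim follows.

Yes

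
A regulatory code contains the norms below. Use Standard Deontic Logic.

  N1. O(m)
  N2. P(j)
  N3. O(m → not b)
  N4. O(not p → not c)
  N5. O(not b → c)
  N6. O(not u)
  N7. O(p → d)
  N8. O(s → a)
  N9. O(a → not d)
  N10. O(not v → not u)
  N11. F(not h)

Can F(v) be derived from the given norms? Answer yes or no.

Premise 10 is O(not v → not u); even if O(not u) held, inferring O(not v) would be affirming the consequent — invalid.
No other premise forces O(not v). An ideal world satisfying every premise can still have v true, so F(v) is not derivable.

No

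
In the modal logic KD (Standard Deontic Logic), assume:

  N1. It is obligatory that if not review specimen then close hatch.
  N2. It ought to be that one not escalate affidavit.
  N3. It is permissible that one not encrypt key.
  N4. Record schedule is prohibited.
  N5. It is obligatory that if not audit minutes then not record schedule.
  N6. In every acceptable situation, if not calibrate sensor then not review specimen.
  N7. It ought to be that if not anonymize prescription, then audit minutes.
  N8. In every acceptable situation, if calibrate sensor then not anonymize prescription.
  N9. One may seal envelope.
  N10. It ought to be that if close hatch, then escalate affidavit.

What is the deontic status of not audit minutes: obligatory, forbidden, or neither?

From premise 2 we have O(¬escalate_affidavit).
Premise 10 is O(close_hatch → escalate_affidavit); contrapositively O(¬escalate_affidavit → ¬close_hatch). Since O(¬escalate_affidavit) holds, K gives O(¬close_hatch).
Premise 1 is O(¬review_specimen → close_hatch); contrapositively O(¬close_hatch → review_specimen). Since O(¬close_hatch) holds, K gives O(review_specimen).
Premise 6 is O(¬calibrate_sensor → ¬review_specimen); contrapositively O(review_specimen → calibrate_sensor). Since O(review_specimen) holds, K gives O(calibrate_sensor).
Applying K to premise 8 (O(calibrate_sensor → ¬anonymize_prescription)) and O(calibrate_sensor) yields O(¬anonymize_prescription).
With premise 7, O(¬anonymize_prescription → audit_minutes), the K-axiom yields O(audit_minutes).
Premises 3, 4, 5, 9 do not contribute to this derivation.
Thus O(audit_minutes), which is F(¬audit_minutes): ¬audit_minutes is forbidden.

Forbidden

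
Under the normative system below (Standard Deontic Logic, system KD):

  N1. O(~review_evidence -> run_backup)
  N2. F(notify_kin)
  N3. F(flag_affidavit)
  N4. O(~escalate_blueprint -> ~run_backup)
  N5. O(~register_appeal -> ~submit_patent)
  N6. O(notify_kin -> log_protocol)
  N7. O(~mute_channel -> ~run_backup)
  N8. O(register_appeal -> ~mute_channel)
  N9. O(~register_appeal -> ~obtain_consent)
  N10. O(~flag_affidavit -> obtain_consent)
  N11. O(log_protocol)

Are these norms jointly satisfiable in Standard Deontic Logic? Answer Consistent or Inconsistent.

Consistent

Premise 6 is O(notify_kin -> log_protocol); even if O(log_protocol) held, inferring O(notify_kin) would be affirming the consequent — invalid.
So O(notify_kin) is not derivable, and the apparent clash with O(~notify_kin) does not arise.
A world satisfying every obligation exists (e.g. escalate_blueprint=false, flag_affidavit=false, log_protocol=true, mute_channel=false, notify_kin=false, obtain_consent=true, register_appeal=true, review_evidence=true, run_backup=false, submit_patent=false); no atom is both obligatory and forbidden, so the set is consistent.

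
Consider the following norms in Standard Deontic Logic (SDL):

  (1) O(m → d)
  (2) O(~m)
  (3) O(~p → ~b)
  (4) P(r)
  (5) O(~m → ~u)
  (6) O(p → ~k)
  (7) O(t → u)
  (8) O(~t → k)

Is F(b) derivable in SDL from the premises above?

Yes

Premise 2 gives O(~m).
Premise 5 is O(~m → ~u); since O(~m), deontic closure gives O(~u).
The contrapositive of premise 7 (O(t → u)) is O(~u → ~t), and O(~u) is already established, so O(~t).
From O(~t) and premise 8, O(~t → k), we obtain O(k).
Premise 6 is O(p → ~k); contrapositively O(k → ~p). Since O(k) holds, K gives O(~p).
From O(~p) and premise 3, O(~p → ~b), we obtain O(~b).
Premises 1, 4 do not contribute to this derivation.
So O(~b) holds, i.e. F(b). The claim follows.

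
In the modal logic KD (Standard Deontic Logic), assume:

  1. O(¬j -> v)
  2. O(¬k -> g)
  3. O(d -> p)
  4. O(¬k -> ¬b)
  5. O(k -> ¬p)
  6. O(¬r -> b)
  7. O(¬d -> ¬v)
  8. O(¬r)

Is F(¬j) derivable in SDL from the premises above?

Premise 8 gives O(¬r).
Premise 6 is O(¬r -> b); since O(¬r), deontic closure gives O(b).
The contrapositive of premise 4 (O(¬k -> ¬b)) is O(b -> k), and O(b) is already established, so O(k).
Premise 5 is O(k -> ¬p); since O(k), deontic closure gives O(¬p).
Premise 3 is O(d -> p); contrapositively O(¬p -> ¬d). Since O(¬p) holds, K gives O(¬d).
Premise 7 is O(¬d -> ¬v); since O(¬d), deontic closure gives O(¬v).
The contrapositive of premise 1 (O(¬j -> v)) is O(¬v -> j), and O(¬v) is already established, so O(j).
Premise 2 does not contribute to this derivation.
So O(j) holds, i.e. F(¬j). The claim follows.

Yes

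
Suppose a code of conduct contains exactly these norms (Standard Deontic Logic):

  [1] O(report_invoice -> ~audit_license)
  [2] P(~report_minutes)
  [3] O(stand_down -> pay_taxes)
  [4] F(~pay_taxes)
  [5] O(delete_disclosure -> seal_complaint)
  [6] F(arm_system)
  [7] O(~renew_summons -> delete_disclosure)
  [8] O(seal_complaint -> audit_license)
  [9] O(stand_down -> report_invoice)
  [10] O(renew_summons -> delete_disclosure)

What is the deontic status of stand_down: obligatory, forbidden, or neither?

Forbidden

Premises 10 and 7 are O(renew_summons -> delete_disclosure) and O(~renew_summons -> delete_disclosure); every ideal world satisfies renew_summons or ~renew_summons, so in either case delete_disclosure holds — hence O(delete_disclosure).
With premise 5, O(delete_disclosure -> seal_complaint), the K-axiom yields O(seal_complaint).
Premise 8 is O(seal_complaint -> audit_license); since O(seal_complaint), deontic closure gives O(audit_license).
Premise 1 is O(report_invoice -> ~audit_license); contrapositively O(audit_license -> ~report_invoice). Since O(audit_license) holds, K gives O(~report_invoice).
Premise 9, O(stand_down -> report_invoice), contraposes to O(~report_invoice -> ~stand_down); with O(~report_invoice) we get O(~stand_down).
Premises 2, 3, 4, 6 do not contribute to this derivation.
Thus O(~stand_down), which is F(stand_down): stand_down is forbidden.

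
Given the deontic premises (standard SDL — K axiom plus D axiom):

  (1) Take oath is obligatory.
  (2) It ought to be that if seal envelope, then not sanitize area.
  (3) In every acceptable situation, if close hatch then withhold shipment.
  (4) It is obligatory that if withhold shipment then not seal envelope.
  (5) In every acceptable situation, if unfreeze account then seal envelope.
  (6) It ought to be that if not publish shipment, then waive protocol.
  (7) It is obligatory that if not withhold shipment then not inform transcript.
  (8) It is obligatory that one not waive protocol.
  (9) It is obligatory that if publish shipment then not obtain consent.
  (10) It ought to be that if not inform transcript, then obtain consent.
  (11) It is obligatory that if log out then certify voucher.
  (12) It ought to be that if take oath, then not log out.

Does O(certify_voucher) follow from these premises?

Premise 11 is O(log_out → certify_voucher), but O(log_out) is not derivable from the premises, so it does not yield O(certify_voucher).
No other premise forces O(certify_voucher). An ideal world satisfying every premise can still have certify_voucher false, so O(certify_voucher) is not derivable.

No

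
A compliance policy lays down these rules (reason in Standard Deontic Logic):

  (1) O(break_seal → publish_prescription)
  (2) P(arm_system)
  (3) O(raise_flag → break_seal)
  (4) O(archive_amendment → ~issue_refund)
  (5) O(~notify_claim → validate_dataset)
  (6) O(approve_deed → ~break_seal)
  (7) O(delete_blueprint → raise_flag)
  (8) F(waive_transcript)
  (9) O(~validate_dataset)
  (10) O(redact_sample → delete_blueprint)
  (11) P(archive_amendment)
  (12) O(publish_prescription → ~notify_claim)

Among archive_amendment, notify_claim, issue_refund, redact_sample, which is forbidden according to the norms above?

redact_sample

From premise 9 we have O(~validate_dataset).
Premise 5, O(~notify_claim → validate_dataset), contraposes to O(~validate_dataset → notify_claim); with O(~validate_dataset) we get O(notify_claim).
Premise 12, O(publish_prescription → ~notify_claim), contraposes to O(notify_claim → ~publish_prescription); with O(notify_claim) we get O(~publish_prescription).
The contrapositive of premise 1 (O(break_seal → publish_prescription)) is O(~publish_prescription → ~break_seal), and O(~publish_prescription) is already established, so O(~break_seal).
Premise 3 is O(raise_flag → break_seal); contrapositively O(~break_seal → ~raise_flag). Since O(~break_seal) holds, K gives O(~raise_flag).
The contrapositive of premise 7 (O(delete_blueprint → raise_flag)) is O(~raise_flag → ~delete_blueprint), and O(~raise_flag) is already established, so O(~delete_blueprint).
The contrapositive of premise 10 (O(redact_sample → delete_blueprint)) is O(~delete_blueprint → ~redact_sample), and O(~delete_blueprint) is already established, so O(~redact_sample).
So O(~redact_sample) holds, i.e. redact_sample is forbidden. None of the other listed options is forbidden under the premises.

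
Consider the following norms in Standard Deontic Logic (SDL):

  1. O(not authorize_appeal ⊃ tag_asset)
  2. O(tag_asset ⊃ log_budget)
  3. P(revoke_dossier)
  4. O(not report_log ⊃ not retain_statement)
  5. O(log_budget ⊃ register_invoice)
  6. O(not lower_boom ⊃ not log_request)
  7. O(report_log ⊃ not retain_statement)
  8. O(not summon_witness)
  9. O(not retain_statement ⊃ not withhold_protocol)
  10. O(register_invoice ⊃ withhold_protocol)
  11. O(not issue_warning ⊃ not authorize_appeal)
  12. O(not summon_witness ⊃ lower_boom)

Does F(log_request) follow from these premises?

No

Premise 6 is O(not lower_boom ⊃ not log_request), but O(not lower_boom) is not derivable from the premises, so it does not yield O(not log_request).
No other premise forces O(not log_request). An ideal world satisfying every premise can still have log_request true, so F(log_request) is not derivable.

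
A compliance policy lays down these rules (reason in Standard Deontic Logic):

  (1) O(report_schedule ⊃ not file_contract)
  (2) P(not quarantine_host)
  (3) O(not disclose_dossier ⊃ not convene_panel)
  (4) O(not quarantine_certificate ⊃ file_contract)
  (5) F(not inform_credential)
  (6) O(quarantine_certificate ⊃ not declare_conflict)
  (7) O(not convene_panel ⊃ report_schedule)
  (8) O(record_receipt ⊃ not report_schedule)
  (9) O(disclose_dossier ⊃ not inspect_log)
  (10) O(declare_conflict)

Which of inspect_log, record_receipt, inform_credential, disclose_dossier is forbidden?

inspect_log

Premise 10 states O(declare_conflict) outright.
Premise 6, O(quarantine_certificate ⊃ not declare_conflict), contraposes to O(declare_conflict ⊃ not quarantine_certificate); with O(declare_conflict) we get O(not quarantine_certificate).
With premise 4, O(not quarantine_certificate ⊃ file_contract), the K-axiom yields O(file_contract).
The contrapositive of premise 1 (O(report_schedule ⊃ not file_contract)) is O(file_contract ⊃ not report_schedule), and O(file_contract) is already established, so O(not report_schedule).
Premise 7, O(not convene_panel ⊃ report_schedule), contraposes to O(not report_schedule ⊃ convene_panel); with O(not report_schedule) we get O(convene_panel).
Premise 3, O(not disclose_dossier ⊃ not convene_panel), contraposes to O(convene_panel ⊃ disclose_dossier); with O(convene_panel) we get O(disclose_dossier).
From O(disclose_dossier) and premise 9, O(disclose_dossier ⊃ not inspect_log), we obtain O(not inspect_log).
So O(not inspect_log) holds, i.e. inspect_log is forbidden. None of the other listed options is forbidden under the premises.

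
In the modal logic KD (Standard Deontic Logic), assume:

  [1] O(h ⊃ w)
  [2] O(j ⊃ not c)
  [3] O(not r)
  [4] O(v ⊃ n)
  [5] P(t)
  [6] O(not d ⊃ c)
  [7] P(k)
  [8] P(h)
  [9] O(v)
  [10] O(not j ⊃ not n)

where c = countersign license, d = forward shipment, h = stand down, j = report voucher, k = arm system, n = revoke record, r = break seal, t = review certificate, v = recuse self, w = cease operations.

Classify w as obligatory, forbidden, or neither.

Premise 1 is O(h ⊃ w), but O(h) is not derivable from the premises (the permission P(h) asserts only not O(not h), not O(h)), so it does not yield O(w).
No premise or chain of K-axiom applications forces O(w), and none forces O(not w). So w is neither obligatory nor forbidden under these norms.

Neither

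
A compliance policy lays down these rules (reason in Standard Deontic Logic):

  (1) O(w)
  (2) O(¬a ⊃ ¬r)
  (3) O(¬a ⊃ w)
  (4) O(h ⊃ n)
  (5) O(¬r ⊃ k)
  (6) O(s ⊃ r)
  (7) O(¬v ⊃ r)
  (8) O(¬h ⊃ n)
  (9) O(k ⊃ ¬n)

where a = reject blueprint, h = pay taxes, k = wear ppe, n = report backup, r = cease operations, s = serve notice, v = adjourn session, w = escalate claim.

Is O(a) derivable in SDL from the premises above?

Yes

Premises 4 and 8 are O(h ⊃ n) and O(¬h ⊃ n); every ideal world satisfies h or ¬h, so in either case n holds — hence O(n).
Premise 9 is O(k ⊃ ¬n); contrapositively O(n ⊃ ¬k). Since O(n) holds, K gives O(¬k).
The contrapositive of premise 5 (O(¬r ⊃ k)) is O(¬k ⊃ r), and O(¬k) is already established, so O(r).
Premise 2 is O(¬a ⊃ ¬r); contrapositively O(r ⊃ a). Since O(r) holds, K gives O(a).
Premises 1, 3, 6, 7 do not contribute to this derivation.
So O(a) follows.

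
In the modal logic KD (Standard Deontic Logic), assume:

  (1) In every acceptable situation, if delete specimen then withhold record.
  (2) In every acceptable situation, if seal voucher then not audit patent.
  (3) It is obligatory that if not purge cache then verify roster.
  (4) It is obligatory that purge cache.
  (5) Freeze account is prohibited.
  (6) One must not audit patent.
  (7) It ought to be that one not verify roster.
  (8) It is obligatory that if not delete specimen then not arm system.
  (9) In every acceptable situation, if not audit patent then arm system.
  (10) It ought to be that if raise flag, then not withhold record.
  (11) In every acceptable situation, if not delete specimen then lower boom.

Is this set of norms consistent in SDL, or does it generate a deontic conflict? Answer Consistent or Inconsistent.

Consistent

Premise 3 is O(¬purge_cache → verify_roster), but O(¬purge_cache) is not derivable from the premises, so it does not yield O(verify_roster).
So O(verify_roster) is not derivable, and the apparent clash with O(¬verify_roster) does not arise.
A world satisfying every obligation exists (e.g. arm_system=true, audit_patent=false, delete_specimen=true, freeze_account=false, lower_boom=false, purge_cache=true, raise_flag=false, seal_voucher=false, verify_roster=false, withhold_record=true); no atom is both obligatory and forbidden, so the set is consistent.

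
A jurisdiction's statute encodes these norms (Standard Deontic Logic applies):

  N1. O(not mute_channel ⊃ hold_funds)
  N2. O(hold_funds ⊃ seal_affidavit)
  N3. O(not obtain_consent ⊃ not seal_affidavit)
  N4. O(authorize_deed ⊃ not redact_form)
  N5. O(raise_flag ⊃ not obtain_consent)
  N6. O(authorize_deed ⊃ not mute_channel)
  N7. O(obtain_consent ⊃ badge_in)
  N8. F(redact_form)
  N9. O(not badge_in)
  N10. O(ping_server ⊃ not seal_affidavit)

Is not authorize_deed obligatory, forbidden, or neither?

From premise 9 we have O(not badge_in).
Premise 7, O(obtain_consent ⊃ badge_in), contraposes to O(not badge_in ⊃ not obtain_consent); with O(not badge_in) we get O(not obtain_consent).
With premise 3, O(not obtain_consent ⊃ not seal_affidavit), the K-axiom yields O(not seal_affidavit).
Premise 2, O(hold_funds ⊃ seal_affidavit), contraposes to O(not seal_affidavit ⊃ not hold_funds); with O(not seal_affidavit) we get O(not hold_funds).
Premise 1, O(not mute_channel ⊃ hold_funds), contraposes to O(not hold_funds ⊃ mute_channel); with O(not hold_funds) we get O(mute_channel).
Premise 6 is O(authorize_deed ⊃ not mute_channel); contrapositively O(mute_channel ⊃ not authorize_deed). Since O(mute_channel) holds, K gives O(not authorize_deed).
Premises 4, 5, 8, 10 do not contribute to this derivation.
Hence not authorize_deed is obligatory.

Obligatory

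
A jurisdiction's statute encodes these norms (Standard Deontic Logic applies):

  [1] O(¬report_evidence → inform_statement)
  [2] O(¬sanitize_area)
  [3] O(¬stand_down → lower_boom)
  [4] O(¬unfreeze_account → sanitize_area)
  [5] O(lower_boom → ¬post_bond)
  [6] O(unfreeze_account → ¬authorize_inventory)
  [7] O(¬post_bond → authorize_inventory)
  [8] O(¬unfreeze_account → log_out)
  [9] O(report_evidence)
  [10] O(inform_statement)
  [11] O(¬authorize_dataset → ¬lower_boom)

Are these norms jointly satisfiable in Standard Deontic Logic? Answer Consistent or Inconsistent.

Premise 1 is O(¬report_evidence → inform_statement); even if O(inform_statement) held, inferring O(¬report_evidence) would be affirming the consequent — invalid.
So O(¬report_evidence) is not derivable, and the apparent clash with O(report_evidence) does not arise.
A world satisfying every obligation exists (e.g. authorize_dataset=false, authorize_inventory=false, inform_statement=true, log_out=false, lower_boom=false, post_bond=true, report_evidence=true, sanitize_area=false, stand_down=true, unfreeze_account=true); no atom is both obligatory and forbidden, so the set is consistent.

Consistent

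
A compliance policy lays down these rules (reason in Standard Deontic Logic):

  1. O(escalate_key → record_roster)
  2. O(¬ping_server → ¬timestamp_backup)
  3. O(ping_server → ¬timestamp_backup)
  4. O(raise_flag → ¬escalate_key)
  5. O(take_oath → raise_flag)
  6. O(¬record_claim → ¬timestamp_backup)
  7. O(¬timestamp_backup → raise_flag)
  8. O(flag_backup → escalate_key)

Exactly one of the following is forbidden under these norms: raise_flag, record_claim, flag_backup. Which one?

Premises 3 and 2 are O(ping_server → ¬timestamp_backup) and O(¬ping_server → ¬timestamp_backup); every ideal world satisfies ping_server or ¬ping_server, so in either case ¬timestamp_backup holds — hence O(¬timestamp_backup).
From O(¬timestamp_backup) and premise 7, O(¬timestamp_backup → raise_flag), we obtain O(raise_flag).
From O(raise_flag) and premise 4, O(raise_flag → ¬escalate_key), we obtain O(¬escalate_key).
The contrapositive of premise 8 (O(flag_backup → escalate_key)) is O(¬escalate_key → ¬flag_backup), and O(¬escalate_key) is already established, so O(¬flag_backup).
So O(¬flag_backup) holds, i.e. flag_backup is forbidden. None of the other listed options is forbidden under the premises.

flag_backup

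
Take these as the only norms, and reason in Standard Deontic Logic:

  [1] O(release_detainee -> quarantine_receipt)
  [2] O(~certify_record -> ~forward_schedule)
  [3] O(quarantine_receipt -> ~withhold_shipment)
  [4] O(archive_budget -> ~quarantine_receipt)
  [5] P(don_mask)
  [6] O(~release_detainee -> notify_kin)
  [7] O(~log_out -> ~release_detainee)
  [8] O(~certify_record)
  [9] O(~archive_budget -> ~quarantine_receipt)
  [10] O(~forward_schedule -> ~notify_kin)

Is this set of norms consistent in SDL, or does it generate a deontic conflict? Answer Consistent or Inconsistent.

Inconsistent

Premises 4 and 9 cover both cases: O(archive_budget -> ~quarantine_receipt) and O(~archive_budget -> ~quarantine_receipt). Since archive_budget ∨ ~archive_budget is a tautology, O(~quarantine_receipt) follows.
The contrapositive of premise 1 (O(release_detainee -> quarantine_receipt)) is O(~quarantine_receipt -> ~release_detainee), and O(~quarantine_receipt) is already established, so O(~release_detainee).
Premise 6 is O(~release_detainee -> notify_kin); since O(~release_detainee), deontic closure gives O(notify_kin).
Premise 10, O(~forward_schedule -> ~notify_kin), contraposes to O(notify_kin -> forward_schedule); with O(notify_kin) we get O(forward_schedule).
The contrapositive of premise 2 (O(~certify_record -> ~forward_schedule)) is O(forward_schedule -> certify_record), and O(forward_schedule) is already established, so O(certify_record).
However, premise 8 gives O(~certify_record).
We now have both O(certify_record) and O(~certify_record) — certify_record is simultaneously obligatory and forbidden, violating the D-axiom.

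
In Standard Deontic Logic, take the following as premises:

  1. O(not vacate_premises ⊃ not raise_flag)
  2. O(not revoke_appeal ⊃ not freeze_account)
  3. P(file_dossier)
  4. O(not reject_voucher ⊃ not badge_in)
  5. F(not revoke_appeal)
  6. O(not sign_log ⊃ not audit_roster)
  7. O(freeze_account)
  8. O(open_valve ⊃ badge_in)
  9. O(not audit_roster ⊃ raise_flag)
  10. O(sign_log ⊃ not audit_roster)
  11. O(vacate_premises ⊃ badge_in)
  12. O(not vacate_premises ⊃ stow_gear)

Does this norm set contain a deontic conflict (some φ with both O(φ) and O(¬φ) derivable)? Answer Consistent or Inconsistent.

Consistent

Premise 2 is O(not revoke_appeal ⊃ not freeze_account), but O(not revoke_appeal) is not derivable from the premises, so it does not yield O(not freeze_account).
So O(not freeze_account) is not derivable, and the apparent clash with O(freeze_account) does not arise.
A world satisfying every obligation exists (e.g. audit_roster=false, badge_in=true, file_dossier=false, freeze_account=true, open_valve=false, raise_flag=true, reject_voucher=true, revoke_appeal=true, sign_log=false, stow_gear=false, vacate_premises=true); no atom is both obligatory and forbidden, so the set is consistent.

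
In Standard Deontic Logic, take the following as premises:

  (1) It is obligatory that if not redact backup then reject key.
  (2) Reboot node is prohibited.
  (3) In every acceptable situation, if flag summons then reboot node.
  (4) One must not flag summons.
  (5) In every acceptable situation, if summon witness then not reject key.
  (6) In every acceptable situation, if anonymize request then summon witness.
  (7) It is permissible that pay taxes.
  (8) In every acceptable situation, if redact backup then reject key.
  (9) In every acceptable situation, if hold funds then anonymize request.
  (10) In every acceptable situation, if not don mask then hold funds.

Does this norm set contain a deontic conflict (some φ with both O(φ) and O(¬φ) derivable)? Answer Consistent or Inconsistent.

Consistent

Premise 3 is O(flag_summons → reboot_node), but O(flag_summons) is not derivable from the premises, so it does not yield O(reboot_node).
So O(reboot_node) is not derivable, and the apparent clash with O(¬reboot_node) does not arise.
A world satisfying every obligation exists (e.g. anonymize_request=false, don_mask=true, flag_summons=false, hold_funds=false, pay_taxes=false, reboot_node=false, redact_backup=false, reject_key=true, summon_witness=false); no atom is both obligatory and forbidden, so the set is consistent.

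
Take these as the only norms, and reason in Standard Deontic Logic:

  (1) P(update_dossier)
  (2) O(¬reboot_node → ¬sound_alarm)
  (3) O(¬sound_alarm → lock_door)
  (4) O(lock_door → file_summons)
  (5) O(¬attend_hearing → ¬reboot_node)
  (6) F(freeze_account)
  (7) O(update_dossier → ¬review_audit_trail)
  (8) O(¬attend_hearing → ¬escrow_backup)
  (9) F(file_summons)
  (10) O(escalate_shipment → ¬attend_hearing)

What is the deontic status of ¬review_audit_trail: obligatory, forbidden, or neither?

Premise 7 is O(update_dossier → ¬review_audit_trail), but O(update_dossier) is not derivable from the premises (the permission P(update_dossier) asserts only ¬O(¬update_dossier), not O(update_dossier)), so it does not yield O(¬review_audit_trail).
No premise or chain of K-axiom applications forces O(¬review_audit_trail), and none forces O(review_audit_trail). So ¬review_audit_trail is neither obligatory nor forbidden under these norms.

Neither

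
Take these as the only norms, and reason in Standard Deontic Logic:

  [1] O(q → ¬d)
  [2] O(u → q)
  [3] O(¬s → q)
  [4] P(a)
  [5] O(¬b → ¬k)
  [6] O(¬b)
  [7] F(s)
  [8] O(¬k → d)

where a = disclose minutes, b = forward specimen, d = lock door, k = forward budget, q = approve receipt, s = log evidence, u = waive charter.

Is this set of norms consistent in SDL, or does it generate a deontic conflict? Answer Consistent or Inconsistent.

F(s) at premise 7 means O(¬s).
From O(¬s) and premise 3, O(¬s → q), we obtain O(q).
From O(q) and premise 1, O(q → ¬d), we obtain O(¬d).
The contrapositive of premise 8 (O(¬k → d)) is O(¬d → k), and O(¬d) is already established, so O(k).
The contrapositive of premise 5 (O(¬b → ¬k)) is O(k → b), and O(k) is already established, so O(b).
However, premise 6 gives O(¬b).
We now have both O(b) and O(¬b) — b is simultaneously obligatory and forbidden, violating the D-axiom.

Inconsistent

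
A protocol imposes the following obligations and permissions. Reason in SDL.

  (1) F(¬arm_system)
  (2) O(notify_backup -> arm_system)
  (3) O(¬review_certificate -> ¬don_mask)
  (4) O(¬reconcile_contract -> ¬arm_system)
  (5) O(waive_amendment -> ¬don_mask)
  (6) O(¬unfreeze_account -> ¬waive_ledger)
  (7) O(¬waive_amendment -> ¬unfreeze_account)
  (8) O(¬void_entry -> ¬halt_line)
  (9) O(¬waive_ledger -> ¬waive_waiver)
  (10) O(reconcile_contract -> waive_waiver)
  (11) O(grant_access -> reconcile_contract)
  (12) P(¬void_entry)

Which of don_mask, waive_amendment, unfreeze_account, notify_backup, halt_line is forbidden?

don_mask

F(¬arm_system) at premise 1 means O(arm_system).
Premise 4 is O(¬reconcile_contract -> ¬arm_system); contrapositively O(arm_system -> reconcile_contract). Since O(arm_system) holds, K gives O(reconcile_contract).
Applying K to premise 10 (O(reconcile_contract -> waive_waiver)) and O(reconcile_contract) yields O(waive_waiver).
The contrapositive of premise 9 (O(¬waive_ledger -> ¬waive_waiver)) is O(waive_waiver -> waive_ledger), and O(waive_waiver) is already established, so O(waive_ledger).
The contrapositive of premise 6 (O(¬unfreeze_account -> ¬waive_ledger)) is O(waive_ledger -> unfreeze_account), and O(waive_ledger) is already established, so O(unfreeze_account).
Premise 7, O(¬waive_amendment -> ¬unfreeze_account), contraposes to O(unfreeze_account -> waive_amendment); with O(unfreeze_account) we get O(waive_amendment).
Premise 5 is O(waive_amendment -> ¬don_mask); since O(waive_amendment), deontic closure gives O(¬don_mask).
So O(¬don_mask) holds, i.e. don_mask is forbidden. None of the other listed options is forbidden under the premises.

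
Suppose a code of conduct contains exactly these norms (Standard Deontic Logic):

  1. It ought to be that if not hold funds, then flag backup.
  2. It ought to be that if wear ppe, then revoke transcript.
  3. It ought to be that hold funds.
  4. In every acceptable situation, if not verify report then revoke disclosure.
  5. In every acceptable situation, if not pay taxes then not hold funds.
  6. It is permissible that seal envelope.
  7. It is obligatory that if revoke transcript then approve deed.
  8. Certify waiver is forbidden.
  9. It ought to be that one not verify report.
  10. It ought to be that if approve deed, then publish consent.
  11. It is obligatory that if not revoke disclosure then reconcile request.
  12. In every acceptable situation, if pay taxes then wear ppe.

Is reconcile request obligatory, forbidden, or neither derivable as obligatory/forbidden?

Neither

Premise 11 is O(¬revoke_disclosure → reconcile_request), but O(¬revoke_disclosure) is not derivable from the premises, so it does not yield O(reconcile_request).
No premise or chain of K-axiom applications forces O(reconcile_request), and none forces O(¬reconcile_request). So reconcile_request is neither obligatory nor forbidden under these norms.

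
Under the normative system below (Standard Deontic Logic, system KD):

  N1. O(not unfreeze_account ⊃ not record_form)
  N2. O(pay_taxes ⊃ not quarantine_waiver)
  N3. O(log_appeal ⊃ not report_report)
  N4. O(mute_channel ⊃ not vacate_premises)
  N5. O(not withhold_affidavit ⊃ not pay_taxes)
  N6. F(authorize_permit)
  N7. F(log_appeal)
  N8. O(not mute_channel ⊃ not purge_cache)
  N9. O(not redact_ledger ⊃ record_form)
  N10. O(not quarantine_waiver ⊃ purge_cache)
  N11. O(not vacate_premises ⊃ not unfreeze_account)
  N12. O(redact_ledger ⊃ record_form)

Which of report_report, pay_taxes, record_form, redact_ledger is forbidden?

pay_taxes

Premises 12 and 9 are O(redact_ledger ⊃ record_form) and O(not redact_ledger ⊃ record_form); every ideal world satisfies redact_ledger or not redact_ledger, so in either case record_form holds — hence O(record_form).
The contrapositive of premise 1 (O(not unfreeze_account ⊃ not record_form)) is O(record_form ⊃ unfreeze_account), and O(record_form) is already established, so O(unfreeze_account).
The contrapositive of premise 11 (O(not vacate_premises ⊃ not unfreeze_account)) is O(unfreeze_account ⊃ vacate_premises), and O(unfreeze_account) is already established, so O(vacate_premises).
Premise 4, O(mute_channel ⊃ not vacate_premises), contraposes to O(vacate_premises ⊃ not mute_channel); with O(vacate_premises) we get O(not mute_channel).
With premise 8, O(not mute_channel ⊃ not purge_cache), the K-axiom yields O(not purge_cache).
Premise 10, O(not quarantine_waiver ⊃ purge_cache), contraposes to O(not purge_cache ⊃ quarantine_waiver); with O(not purge_cache) we get O(quarantine_waiver).
The contrapositive of premise 2 (O(pay_taxes ⊃ not quarantine_waiver)) is O(quarantine_waiver ⊃ not pay_taxes), and O(quarantine_waiver) is already established, so O(not pay_taxes).
So O(not pay_taxes) holds, i.e. pay_taxes is forbidden. None of the other listed options is forbidden under the premises.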